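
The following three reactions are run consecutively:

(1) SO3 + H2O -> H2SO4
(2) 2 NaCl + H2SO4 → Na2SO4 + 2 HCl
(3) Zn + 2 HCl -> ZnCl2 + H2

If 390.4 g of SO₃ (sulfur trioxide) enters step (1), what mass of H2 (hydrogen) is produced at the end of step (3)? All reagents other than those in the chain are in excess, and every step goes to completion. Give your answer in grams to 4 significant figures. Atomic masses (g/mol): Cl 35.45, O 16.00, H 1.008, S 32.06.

M(SO3) = 32.06 + 3(16.00) = 80.06 g/mol.
M(H2) = 2(1.008) = 2.016 g/mol.
n(SO3) = 390.4 / 80.06 = 4.8763 mol.
Reaction (1): SO3→H2SO4 ratio 1:1 ⇒ n(H2SO4) = 4.8763 mol.
Reaction (2): H2SO4→HCl ratio 1:2 ⇒ n(HCl) = 9.7527 mol.
Reaction (3): HCl→H2 ratio 2:1 ⇒ n(H2) = 4.8763 mol.
Mass of H2 = 4.8763 × 2.016 = 9.8307 g.

9.831 g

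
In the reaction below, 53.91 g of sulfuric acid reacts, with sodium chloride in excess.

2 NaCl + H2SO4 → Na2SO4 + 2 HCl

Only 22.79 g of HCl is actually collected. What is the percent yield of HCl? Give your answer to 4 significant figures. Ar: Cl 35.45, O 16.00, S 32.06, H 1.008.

M(H2SO4) = 2(1.008) + 32.06 + 4(16.00) = 98.076 g/mol.
M(HCl) = 1.008 + 35.45 = 36.458 g/mol.
n(H2SO4) = 53.910 g / 98.076 g/mol = 0.54968 mol.
From the equation the H2SO4:HCl mole ratio is 1:2, so n(HCl) = 0.54968 × 2/1 = 1.0994 mol.
Mass of HCl = 1.0994 mol × 36.458 g/mol = 40.080 g.
This is the theoretical yield. Percent yield = 22.79 g / 40.080 g × 100% = 56.861%.

56.86 %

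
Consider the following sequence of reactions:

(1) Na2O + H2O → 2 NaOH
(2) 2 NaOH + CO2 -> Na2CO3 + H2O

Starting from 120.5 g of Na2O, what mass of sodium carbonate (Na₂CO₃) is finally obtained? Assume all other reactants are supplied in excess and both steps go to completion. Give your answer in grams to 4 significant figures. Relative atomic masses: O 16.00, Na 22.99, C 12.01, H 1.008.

M(Na2O) = 2(22.99) + 16.00 = 61.98 g/mol.
M(Na2CO3) = 2(22.99) + 12.01 + 3(16.00) = 105.99 g/mol.
n(Na2O) = 120.50 / 61.98 = 1.9442 mol.
Step 1 gives a 1:2 ratio of Na2O to NaOH, so n(NaOH) = 3.8884 mol.
In step 2 the NaOH:Na2CO3 ratio is 2:1, so n(Na2CO3) = 1.9442 mol.
Mass of Na2CO3 = 1.9442 × 105.99 = 206.06 g.

206.1 g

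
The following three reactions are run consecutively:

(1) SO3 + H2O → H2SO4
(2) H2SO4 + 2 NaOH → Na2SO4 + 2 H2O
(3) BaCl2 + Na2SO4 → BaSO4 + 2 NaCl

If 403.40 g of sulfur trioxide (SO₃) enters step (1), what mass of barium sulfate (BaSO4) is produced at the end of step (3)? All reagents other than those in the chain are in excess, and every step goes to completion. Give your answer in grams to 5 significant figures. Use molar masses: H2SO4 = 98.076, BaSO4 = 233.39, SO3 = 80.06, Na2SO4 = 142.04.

1176.0 g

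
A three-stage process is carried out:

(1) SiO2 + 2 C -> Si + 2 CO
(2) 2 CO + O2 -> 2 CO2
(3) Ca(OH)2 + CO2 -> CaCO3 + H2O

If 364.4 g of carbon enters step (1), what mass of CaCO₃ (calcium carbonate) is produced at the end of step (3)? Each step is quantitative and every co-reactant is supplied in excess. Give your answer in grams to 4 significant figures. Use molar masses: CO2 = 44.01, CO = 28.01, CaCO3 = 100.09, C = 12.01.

3037 g

n(C) = 364.4 / 12.01 = 30.341 mol.
Reaction (1): C→CO ratio 2:2 ⇒ n(CO) = 30.341 mol.
Reaction (2): CO→CO2 ratio 2:2 ⇒ n(CO2) = 30.341 mol.
Reaction (3): CO2→CaCO3 ratio 1:1 ⇒ n(CaCO3) = 30.341 mol.
Mass of CaCO3 = 30.341 × 100.09 = 3036.9 g.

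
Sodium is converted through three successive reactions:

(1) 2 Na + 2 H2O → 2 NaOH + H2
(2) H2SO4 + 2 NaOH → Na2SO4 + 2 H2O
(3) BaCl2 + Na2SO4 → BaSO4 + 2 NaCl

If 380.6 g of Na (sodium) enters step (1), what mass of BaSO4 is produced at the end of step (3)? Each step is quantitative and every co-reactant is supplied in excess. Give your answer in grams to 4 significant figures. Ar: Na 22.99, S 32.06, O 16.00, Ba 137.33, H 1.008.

M(Na) = 22.99 g/mol.
M(BaSO4) = 137.33 + 32.06 + 4(16.00) = 233.39 g/mol.
n(Na) = 380.6 / 22.99 = 16.555 mol.
Reaction (1): Na→NaOH ratio 2:2 ⇒ n(NaOH) = 16.555 mol.
Reaction (2): NaOH→Na2SO4 ratio 2:1 ⇒ n(Na2SO4) = 8.2775 mol.
Reaction (3): Na2SO4→BaSO4 ratio 1:1 ⇒ n(BaSO4) = 8.2775 mol.
Mass of BaSO4 = 8.2775 × 233.39 = 1931.9 g.

1932 g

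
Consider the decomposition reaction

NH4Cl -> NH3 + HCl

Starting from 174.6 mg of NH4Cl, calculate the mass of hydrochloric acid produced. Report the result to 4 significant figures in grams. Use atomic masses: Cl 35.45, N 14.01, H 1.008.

M(NH4Cl) = 14.01 + 4(1.008) + 35.45 = 53.492 g/mol.
M(HCl) = 1.008 + 35.45 = 36.458 g/mol.
Convert: 174.6 mg = 0.17460 g.
n(NH4Cl) = 0.17460 g / 53.492 g/mol = 0.0032640 mol.
From the equation the NH4Cl:HCl mole ratio is 1:1, so n(HCl) = 0.0032640 × 1/1 = 0.0032640 mol.
Mass of HCl = 0.0032640 mol × 36.458 g/mol = 0.11900 g.

0.1190 g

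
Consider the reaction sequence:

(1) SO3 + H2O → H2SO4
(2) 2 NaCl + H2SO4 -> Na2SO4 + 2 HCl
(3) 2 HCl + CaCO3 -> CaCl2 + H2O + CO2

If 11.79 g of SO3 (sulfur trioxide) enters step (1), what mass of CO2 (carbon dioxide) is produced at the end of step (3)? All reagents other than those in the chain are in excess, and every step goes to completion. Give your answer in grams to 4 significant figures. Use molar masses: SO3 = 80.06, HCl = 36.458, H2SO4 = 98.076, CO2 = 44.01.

6.481 g

n(SO3) = 11.79 / 80.06 = 0.14726 mol.
Reaction (1): SO3→H2SO4 ratio 1:1 ⇒ n(H2SO4) = 0.14726 mol.
Reaction (2): H2SO4→HCl ratio 1:2 ⇒ n(HCl) = 0.29453 mol.
Reaction (3): HCl→CO2 ratio 2:1 ⇒ n(CO2) = 0.14726 mol.
Mass of CO2 = 0.14726 × 44.01 = 6.4811 g.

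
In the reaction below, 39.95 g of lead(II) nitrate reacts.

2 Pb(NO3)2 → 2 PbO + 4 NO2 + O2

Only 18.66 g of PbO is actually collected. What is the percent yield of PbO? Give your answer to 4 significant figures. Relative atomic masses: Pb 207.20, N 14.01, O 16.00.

69.31 %

M(Pb(NO3)2) = 207.20 + 2(14.01) + 6(16.00) = 331.22 g/mol.
M(PbO) = 207.20 + 16.00 = 223.20 g/mol.
n(Pb(NO3)2) = 39.950 g / 331.22 g/mol = 0.12061 mol.
From the equation the Pb(NO3)2:PbO mole ratio is 2:2, so n(PbO) = 0.12061 × 2/2 = 0.12061 mol.
Mass of PbO = 0.12061 mol × 223.20 g/mol = 26.921 g.
This is the theoretical yield. Percent yield = 18.66 g / 26.921 g × 100% = 69.313%.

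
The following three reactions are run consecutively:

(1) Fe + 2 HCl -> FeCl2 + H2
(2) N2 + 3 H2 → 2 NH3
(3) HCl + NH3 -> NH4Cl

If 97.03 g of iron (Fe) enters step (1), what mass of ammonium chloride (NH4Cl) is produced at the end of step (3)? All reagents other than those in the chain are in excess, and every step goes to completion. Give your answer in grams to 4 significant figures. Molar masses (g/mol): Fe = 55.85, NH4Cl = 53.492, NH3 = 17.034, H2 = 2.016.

n(Fe) = 97.03 / 55.85 = 1.7373 mol.
Reaction (1): Fe→H2 ratio 1:1 ⇒ n(H2) = 1.7373 mol.
Reaction (2): H2→NH3 ratio 3:2 ⇒ n(NH3) = 1.1582 mol.
Reaction (3): NH3→NH4Cl ratio 1:1 ⇒ n(NH4Cl) = 1.1582 mol.
Mass of NH4Cl = 1.1582 × 53.492 = 61.956 g.

61.96 g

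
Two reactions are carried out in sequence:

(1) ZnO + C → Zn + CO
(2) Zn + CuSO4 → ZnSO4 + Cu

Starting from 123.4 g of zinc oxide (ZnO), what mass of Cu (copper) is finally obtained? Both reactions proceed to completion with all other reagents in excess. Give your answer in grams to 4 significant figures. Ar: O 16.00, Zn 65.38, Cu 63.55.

96.36 g

M(ZnO) = 65.38 + 16.00 = 81.38 g/mol.
M(Cu) = 63.55 g/mol.
n(ZnO) = 123.40 / 81.38 = 1.5163 mol.
Step 1 gives a 1:1 ratio of ZnO to Zn, so n(Zn) = 1.5163 mol.
In step 2 the Zn:Cu ratio is 1:1, so n(Cu) = 1.5163 mol.
Mass of Cu = 1.5163 × 63.55 = 96.364 g.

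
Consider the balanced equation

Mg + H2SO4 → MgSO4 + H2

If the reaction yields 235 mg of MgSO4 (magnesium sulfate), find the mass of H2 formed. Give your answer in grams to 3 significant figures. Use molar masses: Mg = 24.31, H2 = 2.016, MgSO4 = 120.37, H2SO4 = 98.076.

Convert: 235 mg = 0.2350 g.
n(MgSO4) = 0.2350 g / 120.37 g/mol = 0.001952 mol.
From the equation the MgSO4:H2 mole ratio is 1:1, so n(H2) = 0.001952 × 1/1 = 0.001952 mol.
Mass of H2 = 0.001952 mol × 2.016 g/mol = 0.003936 g.

0.00394 g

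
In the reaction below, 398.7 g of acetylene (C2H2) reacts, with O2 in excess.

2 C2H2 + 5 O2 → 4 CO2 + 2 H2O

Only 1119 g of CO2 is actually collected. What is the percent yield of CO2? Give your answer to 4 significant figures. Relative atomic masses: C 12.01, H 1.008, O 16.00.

83.02 %

M(C2H2) = 2(12.01) + 2(1.008) = 26.036 g/mol.
M(CO2) = 12.01 + 2(16.00) = 44.01 g/mol.
n(C2H2) = 398.70 g / 26.036 g/mol = 15.313 mol.
From the equation the C2H2:CO2 mole ratio is 2:4, so n(CO2) = 15.313 × 4/2 = 30.627 mol.
Mass of CO2 = 30.627 mol × 44.01 g/mol = 1347.9 g.
This is the theoretical yield. Percent yield = 1119 g / 1347.9 g × 100% = 83.019%.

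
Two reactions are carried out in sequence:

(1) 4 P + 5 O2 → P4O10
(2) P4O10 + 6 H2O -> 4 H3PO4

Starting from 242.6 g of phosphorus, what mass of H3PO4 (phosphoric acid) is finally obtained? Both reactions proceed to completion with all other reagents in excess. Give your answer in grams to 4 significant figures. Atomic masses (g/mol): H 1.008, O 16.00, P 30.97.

767.6 g

M(P) = 30.97 g/mol.
M(H3PO4) = 3(1.008) + 30.97 + 4(16.00) = 97.994 g/mol.
n(P) = 242.60 / 30.97 = 7.8334 mol.
Step 1 gives a 4:1 ratio of P to P4O10, so n(P4O10) = 1.9583 mol.
In step 2 the P4O10:H3PO4 ratio is 1:4, so n(H3PO4) = 7.8334 mol.
Mass of H3PO4 = 7.8334 × 97.994 = 767.62 g.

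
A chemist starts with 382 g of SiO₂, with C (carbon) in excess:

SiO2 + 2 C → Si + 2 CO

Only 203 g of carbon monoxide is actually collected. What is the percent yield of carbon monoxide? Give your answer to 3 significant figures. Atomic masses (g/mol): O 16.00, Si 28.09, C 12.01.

M(SiO2) = 28.09 + 2(16.00) = 60.09 g/mol.
M(CO) = 12.01 + 16.00 = 28.01 g/mol.
n(SiO2) = 382.0 g / 60.09 g/mol = 6.357 mol.
From the equation the SiO2:CO mole ratio is 1:2, so n(CO) = 6.357 × 2/1 = 12.71 mol.
Mass of CO = 12.71 mol × 28.01 g/mol = 356.1 g.
This is the theoretical yield. Percent yield = 203 g / 356.1 g × 100% = 57.00%.

57.0 %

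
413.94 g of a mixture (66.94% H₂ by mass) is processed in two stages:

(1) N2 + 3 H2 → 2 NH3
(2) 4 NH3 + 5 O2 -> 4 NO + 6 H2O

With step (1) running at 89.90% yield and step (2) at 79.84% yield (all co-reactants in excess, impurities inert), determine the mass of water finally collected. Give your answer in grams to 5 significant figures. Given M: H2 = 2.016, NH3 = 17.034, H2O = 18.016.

1777.3 g

Pure H2 = 413.94 × 0.6694 = 277.091 g.
n(H2) = 277.091 / 2.016 = 137.446 mol.
Step 1 (H2:NH3 = 3:2): theoretical n(NH3) = 91.6308 mol; at 89.90% yield, n(NH3) = 82.3761 mol.
Step 2 (NH3:H2O = 4:6): theoretical n(H2O) = 123.564 mol, so theoretical mass = 123.564 × 18.016 = 2226.13 g.
At 79.84% yield, actual mass of H2O = 2226.13 × 0.7984 = 1777.34 g.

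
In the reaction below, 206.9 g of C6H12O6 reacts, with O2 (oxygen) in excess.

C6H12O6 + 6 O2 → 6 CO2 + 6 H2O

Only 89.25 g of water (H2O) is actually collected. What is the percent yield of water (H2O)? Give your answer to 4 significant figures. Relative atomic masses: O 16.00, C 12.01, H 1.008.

M(C6H12O6) = 6(12.01) + 12(1.008) + 6(16.00) = 180.156 g/mol.
M(H2O) = 2(1.008) + 16.00 = 18.016 g/mol.
n(C6H12O6) = 206.90 g / 180.156 g/mol = 1.1484 mol.
From the equation the C6H12O6:H2O mole ratio is 1:6, so n(H2O) = 1.1484 × 6/1 = 6.8907 mol.
Mass of H2O = 6.8907 mol × 18.016 g/mol = 124.14 g.
This is the theoretical yield. Percent yield = 89.25 g / 124.14 g × 100% = 71.893%.

71.89 %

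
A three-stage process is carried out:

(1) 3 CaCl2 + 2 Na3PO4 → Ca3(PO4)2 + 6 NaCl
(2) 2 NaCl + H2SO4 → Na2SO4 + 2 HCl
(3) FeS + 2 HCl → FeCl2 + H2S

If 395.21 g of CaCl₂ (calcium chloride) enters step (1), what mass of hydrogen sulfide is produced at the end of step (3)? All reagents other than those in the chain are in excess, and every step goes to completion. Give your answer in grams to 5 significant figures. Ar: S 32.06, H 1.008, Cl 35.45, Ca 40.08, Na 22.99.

M(CaCl2) = 40.08 + 2(35.45) = 110.98 g/mol.
M(H2S) = 2(1.008) + 32.06 = 34.076 g/mol.
n(CaCl2) = 395.21 / 110.98 = 3.56109 mol.
Reaction (1): CaCl2→NaCl ratio 3:6 ⇒ n(NaCl) = 7.12218 mol.
Reaction (2): NaCl→HCl ratio 2:2 ⇒ n(HCl) = 7.12218 mol.
Reaction (3): HCl→H2S ratio 2:1 ⇒ n(H2S) = 3.56109 mol.
Mass of H2S = 3.56109 × 34.076 = 121.348 g.

121.35 g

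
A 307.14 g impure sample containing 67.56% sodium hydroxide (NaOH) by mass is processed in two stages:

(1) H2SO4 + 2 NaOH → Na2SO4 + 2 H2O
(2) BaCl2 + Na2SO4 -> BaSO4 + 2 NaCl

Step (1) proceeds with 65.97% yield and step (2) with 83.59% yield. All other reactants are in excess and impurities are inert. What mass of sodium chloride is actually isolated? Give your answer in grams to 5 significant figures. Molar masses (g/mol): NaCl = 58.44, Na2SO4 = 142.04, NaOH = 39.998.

Pure NaOH = 307.14 × 0.6756 = 207.504 g.
n(NaOH) = 207.504 / 39.998 = 5.18785 mol.
Step 1 (NaOH:Na2SO4 = 2:1): theoretical n(Na2SO4) = 2.59393 mol; at 65.97% yield, n(Na2SO4) = 1.71121 mol.
Step 2 (Na2SO4:NaCl = 1:2): theoretical n(NaCl) = 3.42243 mol, so theoretical mass = 3.42243 × 58.44 = 200.007 g.
At 83.59% yield, actual mass of NaCl = 200.007 × 0.8359 = 167.186 g.

167.19 g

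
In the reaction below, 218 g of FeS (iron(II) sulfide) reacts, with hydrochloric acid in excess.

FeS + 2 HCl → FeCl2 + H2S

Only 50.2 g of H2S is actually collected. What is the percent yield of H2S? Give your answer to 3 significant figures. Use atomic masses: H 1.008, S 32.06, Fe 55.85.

59.4 %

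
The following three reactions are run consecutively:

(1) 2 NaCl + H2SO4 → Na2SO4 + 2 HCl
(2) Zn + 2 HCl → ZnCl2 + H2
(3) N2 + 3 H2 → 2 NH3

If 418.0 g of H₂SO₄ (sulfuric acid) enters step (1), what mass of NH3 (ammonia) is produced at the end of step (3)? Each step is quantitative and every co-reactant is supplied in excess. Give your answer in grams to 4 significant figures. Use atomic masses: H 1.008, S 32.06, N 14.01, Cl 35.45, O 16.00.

M(H2SO4) = 2(1.008) + 32.06 + 4(16.00) = 98.076 g/mol.
M(NH3) = 14.01 + 3(1.008) = 17.034 g/mol.
n(H2SO4) = 418.0 / 98.076 = 4.2620 mol.
Reaction (1): H2SO4→HCl ratio 1:2 ⇒ n(HCl) = 8.5240 mol.
Reaction (2): HCl→H2 ratio 2:1 ⇒ n(H2) = 4.2620 mol.
Reaction (3): H2→NH3 ratio 3:2 ⇒ n(NH3) = 2.8413 mol.
Mass of NH3 = 2.8413 × 17.034 = 48.399 g.

48.40 g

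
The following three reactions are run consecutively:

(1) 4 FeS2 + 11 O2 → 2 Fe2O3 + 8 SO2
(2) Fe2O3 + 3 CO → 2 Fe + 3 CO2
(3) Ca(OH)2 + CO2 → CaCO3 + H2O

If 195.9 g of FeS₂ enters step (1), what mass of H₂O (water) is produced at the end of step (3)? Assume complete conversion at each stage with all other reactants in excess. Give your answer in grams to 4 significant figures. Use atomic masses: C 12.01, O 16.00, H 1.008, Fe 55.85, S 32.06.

44.13 g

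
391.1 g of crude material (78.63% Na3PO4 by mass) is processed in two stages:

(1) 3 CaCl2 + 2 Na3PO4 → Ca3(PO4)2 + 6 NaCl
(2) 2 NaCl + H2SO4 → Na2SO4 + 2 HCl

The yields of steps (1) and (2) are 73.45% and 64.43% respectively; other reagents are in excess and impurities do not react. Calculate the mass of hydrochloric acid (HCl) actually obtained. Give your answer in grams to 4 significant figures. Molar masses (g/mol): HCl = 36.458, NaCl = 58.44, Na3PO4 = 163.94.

97.09 g

Pure Na3PO4 = 391.1 × 0.7863 = 307.52 g.
n(Na3PO4) = 307.52 / 163.94 = 1.8758 mol.
Step 1 (Na3PO4:NaCl = 2:6): theoretical n(NaCl) = 5.6275 mol; at 73.45% yield, n(NaCl) = 4.1334 mol.
Step 2 (NaCl:HCl = 2:2): theoretical n(HCl) = 4.1334 mol, so theoretical mass = 4.1334 × 36.458 = 150.69 g.
At 64.43% yield, actual mass of HCl = 150.69 × 0.6443 = 97.092 g.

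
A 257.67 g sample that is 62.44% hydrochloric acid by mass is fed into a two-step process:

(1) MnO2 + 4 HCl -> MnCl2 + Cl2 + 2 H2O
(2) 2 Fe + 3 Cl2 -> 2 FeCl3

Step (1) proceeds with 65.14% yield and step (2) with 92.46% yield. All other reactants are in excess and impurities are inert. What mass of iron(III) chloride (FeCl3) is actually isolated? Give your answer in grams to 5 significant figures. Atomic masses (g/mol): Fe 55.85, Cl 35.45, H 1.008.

71.851 g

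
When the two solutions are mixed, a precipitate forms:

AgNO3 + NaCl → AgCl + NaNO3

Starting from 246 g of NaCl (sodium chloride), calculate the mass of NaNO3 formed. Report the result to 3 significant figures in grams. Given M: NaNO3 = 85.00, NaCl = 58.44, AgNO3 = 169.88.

n(NaCl) = 246.0 g / 58.44 g/mol = 4.209 mol.
From the equation the NaCl:NaNO3 mole ratio is 1:1, so n(NaNO3) = 4.209 × 1/1 = 4.209 mol.
Mass of NaNO3 = 4.209 mol × 85.00 g/mol = 357.8 g.

358 g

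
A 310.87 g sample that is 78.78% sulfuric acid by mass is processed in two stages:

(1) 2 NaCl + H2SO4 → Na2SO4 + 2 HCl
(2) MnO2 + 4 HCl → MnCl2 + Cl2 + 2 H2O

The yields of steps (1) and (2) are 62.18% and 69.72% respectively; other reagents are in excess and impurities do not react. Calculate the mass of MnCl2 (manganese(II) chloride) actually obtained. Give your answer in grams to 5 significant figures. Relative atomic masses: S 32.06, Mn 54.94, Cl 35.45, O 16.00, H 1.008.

68.113 g

Pure H2SO4 = 310.87 × 0.7878 = 244.903 g.
M(H2SO4) = 2(1.008) + 32.06 + 4(16.00) = 98.076 g/mol.
M(MnCl2) = 54.94 + 2(35.45) = 125.84 g/mol.
n(H2SO4) = 244.903 / 98.076 = 2.49708 mol.
Step 1 (H2SO4:HCl = 1:2): theoretical n(HCl) = 4.99416 mol; at 62.18% yield, n(HCl) = 3.10537 mol.
Step 2 (HCl:MnCl2 = 4:1): theoretical n(MnCl2) = 0.776341 mol, so theoretical mass = 0.776341 × 125.84 = 97.6948 g.
At 69.72% yield, actual mass of MnCl2 = 97.6948 × 0.6972 = 68.1128 g.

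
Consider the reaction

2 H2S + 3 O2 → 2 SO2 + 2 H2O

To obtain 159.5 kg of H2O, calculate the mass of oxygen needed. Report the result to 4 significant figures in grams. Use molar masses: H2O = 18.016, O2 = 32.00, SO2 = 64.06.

Convert: 159.5 kg = 159500 g.
n(H2O) = 159500 g / 18.016 g/mol = 8853.2 mol.
From the equation the H2O:O2 mole ratio is 2:3, so n(O2) = 8853.2 × 3/2 = 13280 mol.
Mass of O2 = 13280 mol × 32.00 g/mol = 424960 g.

425000 g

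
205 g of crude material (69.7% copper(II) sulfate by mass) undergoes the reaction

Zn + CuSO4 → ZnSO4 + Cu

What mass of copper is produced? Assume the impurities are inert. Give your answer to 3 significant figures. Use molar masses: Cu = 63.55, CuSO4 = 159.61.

Mass of pure CuSO4 = 205 g × 0.697 = 142.9 g.
n(CuSO4) = 142.9 g / 159.61 g/mol = 0.8952 mol.
From the equation the CuSO4:Cu mole ratio is 1:1, so n(Cu) = 0.8952 × 1/1 = 0.8952 mol.
Mass of Cu = 0.8952 mol × 63.55 g/mol = 56.89 g.

56.9 g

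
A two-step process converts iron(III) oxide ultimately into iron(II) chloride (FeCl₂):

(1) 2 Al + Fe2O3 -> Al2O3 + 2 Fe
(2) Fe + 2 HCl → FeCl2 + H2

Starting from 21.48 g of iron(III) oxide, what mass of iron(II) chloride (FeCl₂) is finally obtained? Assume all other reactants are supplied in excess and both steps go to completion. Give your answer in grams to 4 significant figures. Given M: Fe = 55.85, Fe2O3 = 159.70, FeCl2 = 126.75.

34.10 g

n(Fe2O3) = 21.480 / 159.70 = 0.13450 mol.
Step 1 gives a 1:2 ratio of Fe2O3 to Fe, so n(Fe) = 0.26900 mol.
In step 2 the Fe:FeCl2 ratio is 1:1, so n(FeCl2) = 0.26900 mol.
Mass of FeCl2 = 0.26900 × 126.75 = 34.096 g.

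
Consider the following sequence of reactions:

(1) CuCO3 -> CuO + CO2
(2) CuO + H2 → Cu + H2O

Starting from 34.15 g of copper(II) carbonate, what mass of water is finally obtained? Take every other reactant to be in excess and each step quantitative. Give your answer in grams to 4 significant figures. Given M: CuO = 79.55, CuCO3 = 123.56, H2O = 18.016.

4.979 g

n(CuCO3) = 34.150 / 123.56 = 0.27638 mol.
Step 1 gives a 1:1 ratio of CuCO3 to CuO, so n(CuO) = 0.27638 mol.
In step 2 the CuO:H2O ratio is 1:1, so n(H2O) = 0.27638 mol.
Mass of H2O = 0.27638 × 18.016 = 4.9793 g.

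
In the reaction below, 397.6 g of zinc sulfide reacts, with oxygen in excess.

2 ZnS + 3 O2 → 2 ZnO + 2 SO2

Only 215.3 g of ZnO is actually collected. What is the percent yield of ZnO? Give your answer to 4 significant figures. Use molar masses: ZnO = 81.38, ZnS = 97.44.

64.84 %

n(ZnS) = 397.60 g / 97.44 g/mol = 4.0805 mol.
From the equation the ZnS:ZnO mole ratio is 2:2, so n(ZnO) = 4.0805 × 2/2 = 4.0805 mol.
Mass of ZnO = 4.0805 mol × 81.38 g/mol = 332.07 g.
This is the theoretical yield. Percent yield = 215.3 g / 332.07 g × 100% = 64.836%.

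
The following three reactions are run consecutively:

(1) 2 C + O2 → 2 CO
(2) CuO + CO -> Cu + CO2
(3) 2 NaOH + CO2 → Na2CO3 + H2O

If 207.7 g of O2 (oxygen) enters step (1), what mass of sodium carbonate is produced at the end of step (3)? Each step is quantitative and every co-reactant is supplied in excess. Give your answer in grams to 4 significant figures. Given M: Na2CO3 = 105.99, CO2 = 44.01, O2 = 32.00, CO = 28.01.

n(O2) = 207.7 / 32.00 = 6.4906 mol.
Reaction (1): O2→CO ratio 1:2 ⇒ n(CO) = 12.981 mol.
Reaction (2): CO→CO2 ratio 1:1 ⇒ n(CO2) = 12.981 mol.
Reaction (3): CO2→Na2CO3 ratio 1:1 ⇒ n(Na2CO3) = 12.981 mol.
Mass of Na2CO3 = 12.981 × 105.99 = 1375.9 g.

1376 g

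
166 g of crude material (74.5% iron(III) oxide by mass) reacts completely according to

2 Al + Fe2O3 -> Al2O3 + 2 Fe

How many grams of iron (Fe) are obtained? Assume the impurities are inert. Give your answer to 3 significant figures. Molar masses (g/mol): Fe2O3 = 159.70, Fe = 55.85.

86.5 g

Mass of pure Fe2O3 = 166 g × 0.745 = 123.7 g.
n(Fe2O3) = 123.7 g / 159.70 g/mol = 0.7744 mol.
From the equation the Fe2O3:Fe mole ratio is 1:2, so n(Fe) = 0.7744 × 2/1 = 1.549 mol.
Mass of Fe = 1.549 mol × 55.85 g/mol = 86.50 g.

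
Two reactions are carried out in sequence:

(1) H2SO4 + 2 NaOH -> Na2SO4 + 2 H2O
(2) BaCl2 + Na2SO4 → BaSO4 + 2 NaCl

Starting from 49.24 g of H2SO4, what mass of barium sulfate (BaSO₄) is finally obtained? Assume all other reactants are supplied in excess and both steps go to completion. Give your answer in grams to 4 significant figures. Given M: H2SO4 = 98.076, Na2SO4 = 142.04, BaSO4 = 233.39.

117.2 g

n(H2SO4) = 49.240 / 98.076 = 0.50206 mol.
Step 1 gives a 1:1 ratio of H2SO4 to Na2SO4, so n(Na2SO4) = 0.50206 mol.
In step 2 the Na2SO4:BaSO4 ratio is 1:1, so n(BaSO4) = 0.50206 mol.
Mass of BaSO4 = 0.50206 × 233.39 = 117.18 g.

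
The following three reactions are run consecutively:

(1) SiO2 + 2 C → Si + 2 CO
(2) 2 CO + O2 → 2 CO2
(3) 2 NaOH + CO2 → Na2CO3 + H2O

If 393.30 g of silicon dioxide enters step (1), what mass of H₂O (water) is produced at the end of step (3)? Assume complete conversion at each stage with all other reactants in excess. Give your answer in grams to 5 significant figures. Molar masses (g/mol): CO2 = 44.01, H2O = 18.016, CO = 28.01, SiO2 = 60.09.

235.84 g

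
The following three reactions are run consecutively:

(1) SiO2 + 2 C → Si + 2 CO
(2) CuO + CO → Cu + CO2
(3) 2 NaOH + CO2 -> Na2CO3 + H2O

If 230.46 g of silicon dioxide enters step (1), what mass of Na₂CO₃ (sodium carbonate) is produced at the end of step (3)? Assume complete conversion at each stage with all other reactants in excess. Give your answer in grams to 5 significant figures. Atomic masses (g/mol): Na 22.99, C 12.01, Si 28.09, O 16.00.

813.00 g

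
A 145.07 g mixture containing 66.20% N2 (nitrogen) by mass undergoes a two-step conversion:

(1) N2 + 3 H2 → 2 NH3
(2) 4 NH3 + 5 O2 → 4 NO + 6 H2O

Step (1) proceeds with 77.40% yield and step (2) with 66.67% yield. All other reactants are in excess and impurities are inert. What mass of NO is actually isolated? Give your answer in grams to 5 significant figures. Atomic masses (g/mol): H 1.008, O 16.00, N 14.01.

106.15 g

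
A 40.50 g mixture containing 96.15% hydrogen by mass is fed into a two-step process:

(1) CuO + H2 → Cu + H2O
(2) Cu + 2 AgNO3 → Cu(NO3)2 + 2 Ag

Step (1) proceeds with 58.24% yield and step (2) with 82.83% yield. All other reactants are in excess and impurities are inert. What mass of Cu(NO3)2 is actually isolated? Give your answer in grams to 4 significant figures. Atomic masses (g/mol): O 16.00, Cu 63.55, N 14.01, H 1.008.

1748 g

Pure H2 = 40.50 × 0.9615 = 38.941 g.
M(H2) = 2(1.008) = 2.016 g/mol.
M(Cu(NO3)2) = 63.55 + 2(14.01) + 6(16.00) = 187.57 g/mol.
n(H2) = 38.941 / 2.016 = 19.316 mol.
Step 1 (H2:Cu = 1:1): theoretical n(Cu) = 19.316 mol; at 58.24% yield, n(Cu) = 11.250 mol.
Step 2 (Cu:Cu(NO3)2 = 1:1): theoretical n(Cu(NO3)2) = 11.250 mol, so theoretical mass = 11.250 × 187.57 = 2110.1 g.
At 82.83% yield, actual mass of Cu(NO3)2 = 2110.1 × 0.8283 = 1747.8 g.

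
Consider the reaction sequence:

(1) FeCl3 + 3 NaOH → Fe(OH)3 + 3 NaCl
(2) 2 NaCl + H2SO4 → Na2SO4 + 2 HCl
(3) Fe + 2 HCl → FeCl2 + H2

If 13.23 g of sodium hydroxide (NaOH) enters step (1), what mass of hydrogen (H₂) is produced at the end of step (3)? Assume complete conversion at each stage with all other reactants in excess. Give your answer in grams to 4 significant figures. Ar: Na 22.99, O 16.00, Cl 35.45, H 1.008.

0.3334 g

M(NaOH) = 22.99 + 16.00 + 1.008 = 39.998 g/mol.
M(H2) = 2(1.008) = 2.016 g/mol.
n(NaOH) = 13.23 / 39.998 = 0.33077 mol.
Reaction (1): NaOH→NaCl ratio 3:3 ⇒ n(NaCl) = 0.33077 mol.
Reaction (2): NaCl→HCl ratio 2:2 ⇒ n(HCl) = 0.33077 mol.
Reaction (3): HCl→H2 ratio 2:1 ⇒ n(H2) = 0.16538 mol.
Mass of H2 = 0.16538 × 2.016 = 0.33341 g.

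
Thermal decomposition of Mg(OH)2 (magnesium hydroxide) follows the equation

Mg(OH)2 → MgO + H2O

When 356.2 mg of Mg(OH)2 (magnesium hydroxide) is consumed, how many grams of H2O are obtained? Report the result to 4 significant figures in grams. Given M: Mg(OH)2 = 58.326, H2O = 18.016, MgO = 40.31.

Convert: 356.2 mg = 0.35620 g.
n(Mg(OH)2) = 0.35620 g / 58.326 g/mol = 0.0061071 mol.
From the equation the Mg(OH)2:H2O mole ratio is 1:1, so n(H2O) = 0.0061071 × 1/1 = 0.0061071 mol.
Mass of H2O = 0.0061071 mol × 18.016 g/mol = 0.11002 g.

0.1100 g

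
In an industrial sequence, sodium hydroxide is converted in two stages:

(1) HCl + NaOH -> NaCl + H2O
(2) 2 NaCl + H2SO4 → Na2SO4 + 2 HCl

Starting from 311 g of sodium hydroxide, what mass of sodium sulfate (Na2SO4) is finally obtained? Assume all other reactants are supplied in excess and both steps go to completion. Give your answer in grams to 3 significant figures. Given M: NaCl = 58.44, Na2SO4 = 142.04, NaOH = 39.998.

552 g

n(NaOH) = 311.0 / 39.998 = 7.775 mol.
Step 1 gives a 1:1 ratio of NaOH to NaCl, so n(NaCl) = 7.775 mol.
In step 2 the NaCl:Na2SO4 ratio is 2:1, so n(Na2SO4) = 3.888 mol.
Mass of Na2SO4 = 3.888 × 142.04 = 552.2 g.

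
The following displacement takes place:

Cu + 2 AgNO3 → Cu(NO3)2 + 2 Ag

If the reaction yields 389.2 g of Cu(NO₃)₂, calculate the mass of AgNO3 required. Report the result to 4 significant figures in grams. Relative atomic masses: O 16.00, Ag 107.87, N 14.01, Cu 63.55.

M(Cu(NO3)2) = 63.55 + 2(14.01) + 6(16.00) = 187.57 g/mol.
M(AgNO3) = 107.87 + 14.01 + 3(16.00) = 169.88 g/mol.
n(Cu(NO3)2) = 389.20 g / 187.57 g/mol = 2.0750 mol.
From the equation the Cu(NO3)2:AgNO3 mole ratio is 1:2, so n(AgNO3) = 2.0750 × 2/1 = 4.1499 mol.
Mass of AgNO3 = 4.1499 mol × 169.88 g/mol = 704.99 g.

705.0 g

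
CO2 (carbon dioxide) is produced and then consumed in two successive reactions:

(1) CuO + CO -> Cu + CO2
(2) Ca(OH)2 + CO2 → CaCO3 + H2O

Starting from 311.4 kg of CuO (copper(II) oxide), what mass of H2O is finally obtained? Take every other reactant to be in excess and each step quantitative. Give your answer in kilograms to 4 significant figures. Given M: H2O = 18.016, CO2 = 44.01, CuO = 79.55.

311.4 kg = 311400 g.
n(CuO) = 311400 / 79.55 = 3914.5 mol.
Step 1 gives a 1:1 ratio of CuO to CO2, so n(CO2) = 3914.5 mol.
In step 2 the CO2:H2O ratio is 1:1, so n(H2O) = 3914.5 mol.
Mass of H2O = 3914.5 × 18.016 = 70524 g = 70.52 kg.

70.52 kg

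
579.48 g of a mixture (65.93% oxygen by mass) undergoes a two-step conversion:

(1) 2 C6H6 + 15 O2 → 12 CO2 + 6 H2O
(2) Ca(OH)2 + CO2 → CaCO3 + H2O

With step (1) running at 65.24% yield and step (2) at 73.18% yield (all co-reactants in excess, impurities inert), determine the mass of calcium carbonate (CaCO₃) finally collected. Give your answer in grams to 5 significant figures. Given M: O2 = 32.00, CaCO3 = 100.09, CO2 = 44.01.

456.41 g

Pure O2 = 579.48 × 0.6593 = 382.051 g.
n(O2) = 382.051 / 32.00 = 11.9391 mol.
Step 1 (O2:CO2 = 15:12): theoretical n(CO2) = 9.55128 mol; at 65.24% yield, n(CO2) = 6.23125 mol.
Step 2 (CO2:CaCO3 = 1:1): theoretical n(CaCO3) = 6.23125 mol, so theoretical mass = 6.23125 × 100.09 = 623.686 g.
At 73.18% yield, actual mass of CaCO3 = 623.686 × 0.7318 = 456.414 g.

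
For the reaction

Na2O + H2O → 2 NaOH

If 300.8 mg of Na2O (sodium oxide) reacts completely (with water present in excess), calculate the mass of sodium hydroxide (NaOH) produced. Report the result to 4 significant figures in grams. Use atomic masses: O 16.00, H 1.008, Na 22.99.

0.3882 g

M(Na2O) = 2(22.99) + 16.00 = 61.98 g/mol.
M(NaOH) = 22.99 + 16.00 + 1.008 = 39.998 g/mol.
Convert: 300.8 mg = 0.30080 g.
n(Na2O) = 0.30080 g / 61.98 g/mol = 0.0048532 mol.
From the equation the Na2O:NaOH mole ratio is 1:2, so n(NaOH) = 0.0048532 × 2/1 = 0.0097064 mol.
Mass of NaOH = 0.0097064 mol × 39.998 g/mol = 0.38823 g.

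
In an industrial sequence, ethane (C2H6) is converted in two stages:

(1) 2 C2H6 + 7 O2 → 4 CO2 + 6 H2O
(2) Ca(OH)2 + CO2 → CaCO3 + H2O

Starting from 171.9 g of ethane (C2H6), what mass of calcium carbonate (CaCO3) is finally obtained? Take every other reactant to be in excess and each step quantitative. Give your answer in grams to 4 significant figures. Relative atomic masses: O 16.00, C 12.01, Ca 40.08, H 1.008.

1144 g

M(C2H6) = 2(12.01) + 6(1.008) = 30.068 g/mol.
M(CaCO3) = 40.08 + 12.01 + 3(16.00) = 100.09 g/mol.
n(C2H6) = 171.90 / 30.068 = 5.7170 mol.
Step 1 gives a 2:4 ratio of C2H6 to CO2, so n(CO2) = 11.434 mol.
In step 2 the CO2:CaCO3 ratio is 1:1, so n(CaCO3) = 11.434 mol.
Mass of CaCO3 = 11.434 × 100.09 = 1144.4 g.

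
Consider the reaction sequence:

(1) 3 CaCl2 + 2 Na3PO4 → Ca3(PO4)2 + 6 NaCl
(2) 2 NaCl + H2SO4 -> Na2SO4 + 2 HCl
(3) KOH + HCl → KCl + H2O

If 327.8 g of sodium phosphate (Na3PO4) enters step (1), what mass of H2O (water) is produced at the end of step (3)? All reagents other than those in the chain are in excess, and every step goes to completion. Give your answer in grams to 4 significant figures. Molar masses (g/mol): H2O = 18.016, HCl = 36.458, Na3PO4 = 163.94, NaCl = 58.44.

n(Na3PO4) = 327.8 / 163.94 = 1.9995 mol.
Reaction (1): Na3PO4→NaCl ratio 2:6 ⇒ n(NaCl) = 5.9985 mol.
Reaction (2): NaCl→HCl ratio 2:2 ⇒ n(HCl) = 5.9985 mol.
Reaction (3): HCl→H2O ratio 1:1 ⇒ n(H2O) = 5.9985 mol.
Mass of H2O = 5.9985 × 18.016 = 108.07 g.

108.1 g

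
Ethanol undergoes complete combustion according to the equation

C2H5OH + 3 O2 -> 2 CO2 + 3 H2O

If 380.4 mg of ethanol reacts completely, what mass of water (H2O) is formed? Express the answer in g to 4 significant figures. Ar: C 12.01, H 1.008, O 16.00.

0.4463 g

M(C2H5OH) = 2(12.01) + 6(1.008) + 16.00 = 46.068 g/mol.
M(H2O) = 2(1.008) + 16.00 = 18.016 g/mol.
Convert: 380.4 mg = 0.38040 g.
n(C2H5OH) = 0.38040 g / 46.068 g/mol = 0.0082574 mol.
From the equation the C2H5OH:H2O mole ratio is 1:3, so n(H2O) = 0.0082574 × 3/1 = 0.024772 mol.
Mass of H2O = 0.024772 mol × 18.016 g/mol = 0.44629 g.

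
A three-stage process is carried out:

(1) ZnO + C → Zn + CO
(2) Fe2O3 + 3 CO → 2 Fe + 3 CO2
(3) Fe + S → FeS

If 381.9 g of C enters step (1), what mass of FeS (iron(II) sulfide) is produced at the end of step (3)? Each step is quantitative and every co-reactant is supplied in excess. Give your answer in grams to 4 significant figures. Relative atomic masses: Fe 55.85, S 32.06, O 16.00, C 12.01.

1864 g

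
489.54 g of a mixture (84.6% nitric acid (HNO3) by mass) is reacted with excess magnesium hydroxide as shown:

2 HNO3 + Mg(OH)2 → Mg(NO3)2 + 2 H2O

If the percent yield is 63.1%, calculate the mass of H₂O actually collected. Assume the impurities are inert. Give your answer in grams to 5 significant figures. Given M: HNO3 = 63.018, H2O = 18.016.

Pure HNO3 available = 489.54 g × 0.846 = 414.151 g.
n(HNO3) = 414.151 g / 63.018 g/mol = 6.57195 mol.
From the equation the HNO3:H2O mole ratio is 2:2, so n(H2O) = 6.57195 × 2/2 = 6.57195 mol.
Mass of H2O = 6.57195 mol × 18.016 g/mol = 118.400 g.
Actual mass collected = 118.400 g × 0.631 = 74.7105 g.

74.711 g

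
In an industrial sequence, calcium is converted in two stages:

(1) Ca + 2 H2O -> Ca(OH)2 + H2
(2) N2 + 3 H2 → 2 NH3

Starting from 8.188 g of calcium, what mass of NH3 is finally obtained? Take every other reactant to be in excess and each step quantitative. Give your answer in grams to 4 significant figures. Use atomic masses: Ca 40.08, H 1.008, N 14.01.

2.320 g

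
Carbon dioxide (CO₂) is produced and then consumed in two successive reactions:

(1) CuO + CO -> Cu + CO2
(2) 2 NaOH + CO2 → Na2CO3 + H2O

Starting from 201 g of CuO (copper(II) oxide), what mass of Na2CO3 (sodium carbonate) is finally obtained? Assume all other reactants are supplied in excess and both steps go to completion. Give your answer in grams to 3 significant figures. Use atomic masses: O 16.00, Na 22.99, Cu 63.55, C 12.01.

268 g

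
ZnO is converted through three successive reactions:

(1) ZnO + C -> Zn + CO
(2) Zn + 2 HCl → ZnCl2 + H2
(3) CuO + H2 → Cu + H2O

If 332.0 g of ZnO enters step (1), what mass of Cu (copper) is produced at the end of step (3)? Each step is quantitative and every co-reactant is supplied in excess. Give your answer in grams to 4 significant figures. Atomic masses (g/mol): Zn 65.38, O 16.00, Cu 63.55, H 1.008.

259.3 g

M(ZnO) = 65.38 + 16.00 = 81.38 g/mol.
M(Cu) = 63.55 g/mol.
n(ZnO) = 332.0 / 81.38 = 4.0796 mol.
Reaction (1): ZnO→Zn ratio 1:1 ⇒ n(Zn) = 4.0796 mol.
Reaction (2): Zn→H2 ratio 1:1 ⇒ n(H2) = 4.0796 mol.
Reaction (3): H2→Cu ratio 1:1 ⇒ n(Cu) = 4.0796 mol.
Mass of Cu = 4.0796 × 63.55 = 259.26 g.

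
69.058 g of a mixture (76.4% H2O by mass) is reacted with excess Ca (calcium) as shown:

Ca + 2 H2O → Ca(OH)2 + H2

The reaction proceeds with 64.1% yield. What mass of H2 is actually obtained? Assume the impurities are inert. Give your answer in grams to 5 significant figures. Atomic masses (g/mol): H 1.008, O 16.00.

1.8922 g

Pure H2O available = 69.058 g × 0.764 = 52.7603 g.
M(H2O) = 2(1.008) + 16.00 = 18.016 g/mol.
M(H2) = 2(1.008) = 2.016 g/mol.
n(H2O) = 52.7603 g / 18.016 g/mol = 2.92853 mol.
From the equation the H2O:H2 mole ratio is 2:1, so n(H2) = 2.92853 × 1/2 = 1.46426 mol.
Mass of H2 = 1.46426 mol × 2.016 g/mol = 2.95195 g.
Actual mass collected = 2.95195 g × 0.641 = 1.89220 g.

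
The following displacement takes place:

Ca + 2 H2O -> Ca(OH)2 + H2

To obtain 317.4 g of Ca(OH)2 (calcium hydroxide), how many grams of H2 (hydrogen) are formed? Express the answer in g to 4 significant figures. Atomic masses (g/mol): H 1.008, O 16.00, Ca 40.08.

M(Ca(OH)2) = 40.08 + 2(16.00) + 2(1.008) = 74.096 g/mol.
M(H2) = 2(1.008) = 2.016 g/mol.
n(Ca(OH)2) = 317.40 g / 74.096 g/mol = 4.2836 mol.
From the equation the Ca(OH)2:H2 mole ratio is 1:1, so n(H2) = 4.2836 × 1/1 = 4.2836 mol.
Mass of H2 = 4.2836 mol × 2.016 g/mol = 8.6358 g.

8.636 g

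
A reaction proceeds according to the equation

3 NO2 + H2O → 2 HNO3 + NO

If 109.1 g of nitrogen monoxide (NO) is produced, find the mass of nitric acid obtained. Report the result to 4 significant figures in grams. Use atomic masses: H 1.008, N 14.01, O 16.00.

M(NO) = 14.01 + 16.00 = 30.01 g/mol.
M(HNO3) = 1.008 + 14.01 + 3(16.00) = 63.018 g/mol.
n(NO) = 109.10 g / 30.01 g/mol = 3.6355 mol.
From the equation the NO:HNO3 mole ratio is 1:2, so n(HNO3) = 3.6355 × 2/1 = 7.2709 mol.
Mass of HNO3 = 7.2709 mol × 63.018 g/mol = 458.20 g.

458.2 g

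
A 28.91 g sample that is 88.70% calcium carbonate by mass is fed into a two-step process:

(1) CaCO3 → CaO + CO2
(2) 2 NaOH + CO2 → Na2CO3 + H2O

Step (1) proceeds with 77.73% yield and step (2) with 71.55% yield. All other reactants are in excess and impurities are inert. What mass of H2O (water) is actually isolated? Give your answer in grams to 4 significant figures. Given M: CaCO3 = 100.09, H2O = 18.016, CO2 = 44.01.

2.567 g

Pure CaCO3 = 28.91 × 0.8870 = 25.643 g.
n(CaCO3) = 25.643 / 100.09 = 0.25620 mol.
Step 1 (CaCO3:CO2 = 1:1): theoretical n(CO2) = 0.25620 mol; at 77.73% yield, n(CO2) = 0.19915 mol.
Step 2 (CO2:H2O = 1:1): theoretical n(H2O) = 0.19915 mol, so theoretical mass = 0.19915 × 18.016 = 3.5878 g.
At 71.55% yield, actual mass of H2O = 3.5878 × 0.7155 = 2.5671 g.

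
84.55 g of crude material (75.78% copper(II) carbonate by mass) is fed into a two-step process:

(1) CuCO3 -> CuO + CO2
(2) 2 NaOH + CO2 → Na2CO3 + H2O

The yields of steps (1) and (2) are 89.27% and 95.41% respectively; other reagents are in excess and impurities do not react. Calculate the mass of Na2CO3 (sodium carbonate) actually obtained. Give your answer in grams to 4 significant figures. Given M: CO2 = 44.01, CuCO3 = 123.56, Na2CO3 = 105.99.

Pure CuCO3 = 84.55 × 0.7578 = 64.072 g.
n(CuCO3) = 64.072 / 123.56 = 0.51855 mol.
Step 1 (CuCO3:CO2 = 1:1): theoretical n(CO2) = 0.51855 mol; at 89.27% yield, n(CO2) = 0.46291 mol.
Step 2 (CO2:Na2CO3 = 1:1): theoretical n(Na2CO3) = 0.46291 mol, so theoretical mass = 0.46291 × 105.99 = 49.064 g.
At 95.41% yield, actual mass of Na2CO3 = 49.064 × 0.9541 = 46.812 g.

46.81 g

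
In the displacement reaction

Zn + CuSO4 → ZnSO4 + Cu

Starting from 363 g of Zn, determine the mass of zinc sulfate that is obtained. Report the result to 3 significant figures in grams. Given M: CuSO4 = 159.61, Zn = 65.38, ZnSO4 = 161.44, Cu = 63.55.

896 g

n(Zn) = 363.0 g / 65.38 g/mol = 5.552 mol.
From the equation the Zn:ZnSO4 mole ratio is 1:1, so n(ZnSO4) = 5.552 × 1/1 = 5.552 mol.
Mass of ZnSO4 = 5.552 mol × 161.44 g/mol = 896.3 g.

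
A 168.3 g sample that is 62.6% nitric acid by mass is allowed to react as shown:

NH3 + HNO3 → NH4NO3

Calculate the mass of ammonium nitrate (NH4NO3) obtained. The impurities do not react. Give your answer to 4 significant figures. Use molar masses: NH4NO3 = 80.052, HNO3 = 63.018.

Mass of pure HNO3 = 168.3 g × 0.626 = 105.36 g.
n(HNO3) = 105.36 g / 63.018 g/mol = 1.6718 mol.
From the equation the HNO3:NH4NO3 mole ratio is 1:1, so n(NH4NO3) = 1.6718 × 1/1 = 1.6718 mol.
Mass of NH4NO3 = 1.6718 mol × 80.052 g/mol = 133.83 g.

133.8 g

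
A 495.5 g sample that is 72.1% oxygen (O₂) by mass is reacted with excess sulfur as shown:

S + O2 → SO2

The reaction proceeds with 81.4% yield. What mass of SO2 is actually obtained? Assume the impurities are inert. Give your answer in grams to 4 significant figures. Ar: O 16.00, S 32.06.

582.2 g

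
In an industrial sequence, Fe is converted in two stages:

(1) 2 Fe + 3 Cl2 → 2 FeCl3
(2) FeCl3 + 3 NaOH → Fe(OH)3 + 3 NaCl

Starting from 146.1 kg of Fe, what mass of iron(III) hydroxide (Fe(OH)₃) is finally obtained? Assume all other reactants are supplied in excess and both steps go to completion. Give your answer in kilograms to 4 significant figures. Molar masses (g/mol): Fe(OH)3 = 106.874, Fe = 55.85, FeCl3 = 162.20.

279.6 kg

146.1 kg = 146100 g.
n(Fe) = 146100 / 55.85 = 2615.9 mol.
Step 1 gives a 2:2 ratio of Fe to FeCl3, so n(FeCl3) = 2615.9 mol.
In step 2 the FeCl3:Fe(OH)3 ratio is 1:1, so n(Fe(OH)3) = 2615.9 mol.
Mass of Fe(OH)3 = 2615.9 × 106.874 = 279580 g = 279.6 kg.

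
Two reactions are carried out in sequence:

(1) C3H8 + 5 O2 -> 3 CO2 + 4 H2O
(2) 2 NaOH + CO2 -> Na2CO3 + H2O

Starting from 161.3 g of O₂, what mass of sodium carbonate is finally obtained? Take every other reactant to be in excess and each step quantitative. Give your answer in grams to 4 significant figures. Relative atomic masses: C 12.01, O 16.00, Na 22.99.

M(O2) = 2(16.00) = 32.00 g/mol.
M(Na2CO3) = 2(22.99) + 12.01 + 3(16.00) = 105.99 g/mol.
n(O2) = 161.30 / 32.00 = 5.0406 mol.
Step 1 gives a 5:3 ratio of O2 to CO2, so n(CO2) = 3.0244 mol.
In step 2 the CO2:Na2CO3 ratio is 1:1, so n(Na2CO3) = 3.0244 mol.
Mass of Na2CO3 = 3.0244 × 105.99 = 320.55 g.

320.6 g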